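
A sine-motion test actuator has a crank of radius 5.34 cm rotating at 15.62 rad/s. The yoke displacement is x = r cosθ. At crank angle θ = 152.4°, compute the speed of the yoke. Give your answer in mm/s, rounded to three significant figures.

ω = 15.62 rad/s
x = r cosθ ⇒ ẋ = −rω sinθ.
|v| = rω|sinθ| = 0.0534·15.62·|sin 152.4°| = 0.38644 m/s = 386.44 mm/s.

386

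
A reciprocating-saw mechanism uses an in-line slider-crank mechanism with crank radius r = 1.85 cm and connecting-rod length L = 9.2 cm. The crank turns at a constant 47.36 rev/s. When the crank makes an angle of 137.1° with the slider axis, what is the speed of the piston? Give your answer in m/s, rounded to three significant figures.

3.19

ω = 2π·47.4 = 297.6 rad/s
For an in-line slider-crank, x = r cosθ + √(L² − r² sin²θ), so v = −rω sinθ·[1 + r cosθ/√(L² − r² sin²θ)].
With r = 0.0185 m, L = 0.092 m, θ = 137.1°: √(L² − r² sin²θ) = 0.091134 m.
v = −0.0185·297.6·0.68072·[1 + 0.0185·-0.73254/0.091134] = -3.1902 m/s.
|v| = 3.1902 m/s.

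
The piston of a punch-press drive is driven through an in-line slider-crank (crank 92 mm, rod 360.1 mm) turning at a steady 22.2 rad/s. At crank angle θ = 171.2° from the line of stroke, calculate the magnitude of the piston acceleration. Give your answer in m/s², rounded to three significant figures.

ω = 22.2 rad/s
x(θ) = r cosθ + √(L² − r² sin²θ); with ω constant, a = ω²·d²x/dθ².
d²x/dθ² = −r cosθ − r²(cos2θ)/√u − r⁴ sin²2θ/(4u^{3/2}),  u = L² − r² sin²θ = 0.129474 m².
Substituting r = 0.092 m, L = 0.3601 m, θ = 171.2°: d²x/dθ² = +0.06846 m.
a = ω²·d²x/dθ² = (22.2)²·(+0.06846) = +33.74 m/s²;  |a| = 33.74 m/s².

33.7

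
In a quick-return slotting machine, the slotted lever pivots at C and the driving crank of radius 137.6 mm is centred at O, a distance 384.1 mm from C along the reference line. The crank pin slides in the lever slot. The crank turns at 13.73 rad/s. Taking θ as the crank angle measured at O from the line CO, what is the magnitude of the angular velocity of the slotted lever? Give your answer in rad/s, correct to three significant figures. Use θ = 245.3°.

ω = 13.73 rad/s
Crank pin A relative to C: A = (d + r cosθ, r sinθ); lever angle φ = atan2(r sinθ, d + r cosθ).
Differentiating tanφ: φ̇ = rω(d cosθ + r)/(d² + r² + 2dr cosθ).
d² + r² + 2dr cosθ = |CA|² = 0.122296 m²;  d cosθ + r = -0.022903 m.
|ω_lever| = |0.1376·13.73·-0.022903| / 0.122296 = 0.3538 rad/s.

0.354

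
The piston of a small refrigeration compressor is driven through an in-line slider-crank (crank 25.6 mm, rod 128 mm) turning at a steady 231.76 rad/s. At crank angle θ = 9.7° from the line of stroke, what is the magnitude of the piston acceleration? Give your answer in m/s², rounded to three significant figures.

1620

ω = 231.8 rad/s
x(θ) = r cosθ + √(L² − r² sin²θ); with ω constant, a = ω²·d²x/dθ².
d²x/dθ² = −r cosθ − r²(cos2θ)/√u − r⁴ sin²2θ/(4u^{3/2}),  u = L² − r² sin²θ = 0.0163654 m².
Substituting r = 0.0256 m, L = 0.128 m, θ = 9.7°: d²x/dθ² = -0.030072 m.
a = ω²·d²x/dθ² = (231.8)²·(-0.030072) = -1615.2 m/s²;  |a| = 1615.2 m/s².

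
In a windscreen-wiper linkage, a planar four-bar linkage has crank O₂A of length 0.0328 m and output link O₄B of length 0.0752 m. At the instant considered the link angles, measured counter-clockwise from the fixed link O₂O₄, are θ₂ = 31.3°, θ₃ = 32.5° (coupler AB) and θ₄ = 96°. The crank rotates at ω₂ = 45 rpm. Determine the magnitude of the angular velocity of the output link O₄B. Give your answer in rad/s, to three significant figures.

ω₂ = 4.712 rad/s (from 45 rpm).
Differentiating the loop-closure r₂e^{iθ₂}+r₃e^{iθ₃}=r₁+r₄e^{iθ₄} gives r₂ω₂e^{iθ₂}+r₃ω₃e^{iθ₃}=r₄ω₄e^{iθ₄}.
Eliminating the other unknown: ω₄ = r₂ω₂ sin(θ₂−θ₃) / [r₄ sin(θ₄−θ₃)].
Numerator sine = -0.02094; denominator sine = +0.89493.
Result = 0.0328·4.712·(-0.02094) / (0.0752·(+0.89493)) = -0.048099 rad/s; magnitude 0.048099 rad/s.

0.0481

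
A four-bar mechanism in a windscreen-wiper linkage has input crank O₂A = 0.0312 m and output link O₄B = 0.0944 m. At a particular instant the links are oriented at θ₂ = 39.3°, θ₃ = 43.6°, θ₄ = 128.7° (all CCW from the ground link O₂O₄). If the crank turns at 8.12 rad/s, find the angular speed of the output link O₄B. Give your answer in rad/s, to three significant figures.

0.202

ω₂ = 8.12 rad/s
Differentiating the loop-closure r₂e^{iθ₂}+r₃e^{iθ₃}=r₁+r₄e^{iθ₄} gives r₂ω₂e^{iθ₂}+r₃ω₃e^{iθ₃}=r₄ω₄e^{iθ₄}.
Eliminating the other unknown: ω₄ = r₂ω₂ sin(θ₂−θ₃) / [r₄ sin(θ₄−θ₃)].
Numerator sine = -0.07498; denominator sine = +0.99635.
Result = 0.0312·8.12·(-0.07498) / (0.0944·(+0.99635)) = -0.20196 rad/s; magnitude 0.20196 rad/s.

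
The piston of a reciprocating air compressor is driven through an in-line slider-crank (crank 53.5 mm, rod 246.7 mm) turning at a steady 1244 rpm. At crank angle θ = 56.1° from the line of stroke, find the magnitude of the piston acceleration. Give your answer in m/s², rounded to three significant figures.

ω = 2π·1244/60 = 130.3 rad/s
x(θ) = r cosθ + √(L² − r² sin²θ); with ω constant, a = ω²·d²x/dθ².
d²x/dθ² = −r cosθ − r²(cos2θ)/√u − r⁴ sin²2θ/(4u^{3/2}),  u = L² − r² sin²θ = 0.058889 m².
Substituting r = 0.0535 m, L = 0.2467 m, θ = 56.1°: d²x/dθ² = -0.025506 m.
a = ω²·d²x/dθ² = (130.3)²·(-0.025506) = -432.85 m/s²;  |a| = 432.85 m/s².

433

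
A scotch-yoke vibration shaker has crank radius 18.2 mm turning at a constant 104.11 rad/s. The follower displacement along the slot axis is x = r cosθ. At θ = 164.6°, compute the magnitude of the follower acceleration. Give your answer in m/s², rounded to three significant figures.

190

ω = 104.1 rad/s
x = r cosθ ⇒ ẍ = −rω² cosθ (ω constant).
|a| = rω²|cosθ| = 0.0182·(104.1)²·|cos 164.6°| = 190.19 m/s².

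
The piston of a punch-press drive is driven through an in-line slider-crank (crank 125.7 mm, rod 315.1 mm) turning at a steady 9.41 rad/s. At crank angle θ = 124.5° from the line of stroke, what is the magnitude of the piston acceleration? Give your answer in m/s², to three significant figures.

7.81

ω = 9.41 rad/s
x(θ) = r cosθ + √(L² − r² sin²θ); with ω constant, a = ω²·d²x/dθ².
d²x/dθ² = −r cosθ − r²(cos2θ)/√u − r⁴ sin²2θ/(4u^{3/2}),  u = L² − r² sin²θ = 0.0885566 m².
Substituting r = 0.1257 m, L = 0.3151 m, θ = 124.5°: d²x/dθ² = +0.088161 m.
a = ω²·d²x/dθ² = (9.41)²·(+0.088161) = +7.8065 m/s²;  |a| = 7.8065 m/s².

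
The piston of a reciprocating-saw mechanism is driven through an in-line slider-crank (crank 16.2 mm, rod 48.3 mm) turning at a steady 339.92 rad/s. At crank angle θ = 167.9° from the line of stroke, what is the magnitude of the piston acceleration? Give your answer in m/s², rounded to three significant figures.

ω = 339.9 rad/s
x(θ) = r cosθ + √(L² − r² sin²θ); with ω constant, a = ω²·d²x/dθ².
d²x/dθ² = −r cosθ − r²(cos2θ)/√u − r⁴ sin²2θ/(4u^{3/2}),  u = L² − r² sin²θ = 0.00232136 m².
Substituting r = 0.0162 m, L = 0.0483 m, θ = 167.9°: d²x/dθ² = +0.010846 m.
a = ω²·d²x/dθ² = (339.9)²·(+0.010846) = +1253.2 m/s²;  |a| = 1253.2 m/s².

1250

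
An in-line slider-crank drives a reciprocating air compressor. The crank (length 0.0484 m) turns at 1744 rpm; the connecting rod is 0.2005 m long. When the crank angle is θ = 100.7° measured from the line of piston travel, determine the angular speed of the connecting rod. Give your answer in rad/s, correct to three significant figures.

8.43

ω = 182.6 rad/s (converted from 1744 rpm).
The rod makes angle φ with the slider axis where L sinφ = r sinθ; differentiating, L cosφ·φ̇ = r ω cosθ.
L cosφ = √(L² − r² sin²θ) = 0.19478 m.
|ω_rod| = r ω |cosθ| / √(L² − r² sin²θ) = 0.0484·182.6·0.18567/0.19478 = 8.4259 rad/s.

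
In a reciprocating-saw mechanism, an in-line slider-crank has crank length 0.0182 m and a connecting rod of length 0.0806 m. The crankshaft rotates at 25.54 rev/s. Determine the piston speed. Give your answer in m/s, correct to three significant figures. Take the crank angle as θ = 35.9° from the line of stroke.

2.03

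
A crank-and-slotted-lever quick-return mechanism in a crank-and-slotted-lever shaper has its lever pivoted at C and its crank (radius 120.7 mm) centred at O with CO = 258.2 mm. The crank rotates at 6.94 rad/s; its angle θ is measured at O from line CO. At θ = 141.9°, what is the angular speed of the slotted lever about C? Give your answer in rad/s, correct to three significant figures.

ω = 6.94 rad/s
Crank pin A relative to C: A = (d + r cosθ, r sinθ); lever angle φ = atan2(r sinθ, d + r cosθ).
Differentiating tanφ: φ̇ = rω(d cosθ + r)/(d² + r² + 2dr cosθ).
d² + r² + 2dr cosθ = |CA|² = 0.0321865 m²;  d cosθ + r = -0.082487 m.
|ω_lever| = |0.1207·6.94·-0.082487| / 0.0321865 = 2.1467 rad/s.

2.15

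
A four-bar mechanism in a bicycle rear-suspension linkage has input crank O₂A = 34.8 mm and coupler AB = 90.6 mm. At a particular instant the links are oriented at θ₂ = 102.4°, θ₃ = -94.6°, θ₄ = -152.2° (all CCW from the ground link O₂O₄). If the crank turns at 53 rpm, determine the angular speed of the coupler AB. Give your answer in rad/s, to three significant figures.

2.43

ω₂ = 5.55 rad/s (from 53 rpm).
Differentiating the loop-closure r₂e^{iθ₂}+r₃e^{iθ₃}=r₁+r₄e^{iθ₄} gives r₂ω₂e^{iθ₂}+r₃ω₃e^{iθ₃}=r₄ω₄e^{iθ₄}.
Eliminating the other unknown: ω₃ = r₂ω₂ sin(θ₄−θ₂) / [r₃ sin(θ₃−θ₄)].
Numerator sine = +0.96410; denominator sine = +0.84433.
Result = 0.0348·5.55·(+0.96410) / (0.0906·(+0.84433)) = +2.4342 rad/s; magnitude 2.4342 rad/s.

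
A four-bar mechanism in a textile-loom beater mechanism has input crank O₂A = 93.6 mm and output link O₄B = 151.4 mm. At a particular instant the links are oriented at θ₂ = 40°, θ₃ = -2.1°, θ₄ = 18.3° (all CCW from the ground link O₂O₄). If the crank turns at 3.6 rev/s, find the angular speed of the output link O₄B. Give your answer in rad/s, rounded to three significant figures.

26.9

ω₂ = 22.62 rad/s (from 3.6 rev/s).
Differentiating the loop-closure r₂e^{iθ₂}+r₃e^{iθ₃}=r₁+r₄e^{iθ₄} gives r₂ω₂e^{iθ₂}+r₃ω₃e^{iθ₃}=r₄ω₄e^{iθ₄}.
Eliminating the other unknown: ω₄ = r₂ω₂ sin(θ₂−θ₃) / [r₄ sin(θ₄−θ₃)].
Numerator sine = +0.67043; denominator sine = +0.34857.
Result = 0.0936·22.62·(+0.67043) / (0.1514·(+0.34857)) = +26.896 rad/s; magnitude 26.896 rad/s.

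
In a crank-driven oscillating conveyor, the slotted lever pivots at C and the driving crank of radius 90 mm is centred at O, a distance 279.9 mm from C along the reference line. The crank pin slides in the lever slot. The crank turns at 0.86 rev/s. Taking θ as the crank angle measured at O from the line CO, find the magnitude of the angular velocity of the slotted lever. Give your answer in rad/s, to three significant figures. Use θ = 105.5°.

0.101

ω = 5.404 rad/s (from 0.86 rev/s).
Crank pin A relative to C: A = (d + r cosθ, r sinθ); lever angle φ = atan2(r sinθ, d + r cosθ).
Differentiating tanφ: φ̇ = rω(d cosθ + r)/(d² + r² + 2dr cosθ).
d² + r² + 2dr cosθ = |CA|² = 0.07298 m²;  d cosθ + r = +0.0152 m.
|ω_lever| = |0.09·5.404·+0.0152| / 0.07298 = 0.10129 rad/s.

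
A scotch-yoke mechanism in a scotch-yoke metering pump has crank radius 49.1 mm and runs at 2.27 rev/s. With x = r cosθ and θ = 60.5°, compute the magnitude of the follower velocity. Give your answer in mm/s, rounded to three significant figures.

ω = 14.26 rad/s (from 2.27 rev/s).
x = r cosθ ⇒ ẋ = −rω sinθ.
|v| = rω|sinθ| = 0.0491·14.26·|sin 60.5°| = 0.60951 m/s = 609.51 mm/s.

610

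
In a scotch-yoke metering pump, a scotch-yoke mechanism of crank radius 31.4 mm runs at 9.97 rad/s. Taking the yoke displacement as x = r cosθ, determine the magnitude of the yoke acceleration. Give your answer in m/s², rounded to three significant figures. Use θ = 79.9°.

ω = 9.97 rad/s
x = r cosθ ⇒ ẍ = −rω² cosθ (ω constant).
|a| = rω²|cosθ| = 0.0314·(9.97)²·|cos 79.9°| = 0.54735 m/s².

0.547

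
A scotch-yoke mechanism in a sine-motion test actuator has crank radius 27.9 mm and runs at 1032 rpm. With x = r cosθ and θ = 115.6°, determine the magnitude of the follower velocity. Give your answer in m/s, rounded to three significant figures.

ω = 108.1 rad/s (from 1032 rpm).
x = r cosθ ⇒ ẋ = −rω sinθ.
|v| = rω|sinθ| = 0.0279·108.1·|sin 115.6°| = 2.7192 m/s.

2.72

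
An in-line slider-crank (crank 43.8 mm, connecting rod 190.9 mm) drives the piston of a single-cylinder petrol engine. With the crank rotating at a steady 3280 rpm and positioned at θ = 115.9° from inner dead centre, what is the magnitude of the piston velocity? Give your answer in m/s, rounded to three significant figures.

ω = 2π·3280/60 = 343.5 rad/s
For an in-line slider-crank, x = r cosθ + √(L² − r² sin²θ), so v = −rω sinθ·[1 + r cosθ/√(L² − r² sin²θ)].
With r = 0.0438 m, L = 0.1909 m, θ = 115.9°: √(L² − r² sin²θ) = 0.18679 m.
v = −0.0438·343.5·0.89956·[1 + 0.0438·-0.43680/0.18679] = -12.147 m/s.
|v| = 12.147 m/s.

12.1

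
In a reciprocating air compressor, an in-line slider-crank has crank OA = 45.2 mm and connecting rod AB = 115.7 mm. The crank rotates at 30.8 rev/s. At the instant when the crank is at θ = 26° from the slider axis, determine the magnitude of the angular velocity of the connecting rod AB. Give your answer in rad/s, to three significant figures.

69.0

ω = 193.5 rad/s (converted from 30.8 rev/s).
The rod makes angle φ with the slider axis where L sinφ = r sinθ; differentiating, L cosφ·φ̇ = r ω cosθ.
L cosφ = √(L² − r² sin²θ) = 0.11399 m.
|ω_rod| = r ω |cosθ| / √(L² − r² sin²θ) = 0.0452·193.5·0.89879/0.11399 = 68.97 rad/s.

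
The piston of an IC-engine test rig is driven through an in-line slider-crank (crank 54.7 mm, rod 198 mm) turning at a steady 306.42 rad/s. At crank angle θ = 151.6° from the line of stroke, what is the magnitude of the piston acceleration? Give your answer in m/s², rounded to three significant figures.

ω = 306.4 rad/s
x(θ) = r cosθ + √(L² − r² sin²θ); with ω constant, a = ω²·d²x/dθ².
d²x/dθ² = −r cosθ − r²(cos2θ)/√u − r⁴ sin²2θ/(4u^{3/2}),  u = L² − r² sin²θ = 0.0385271 m².
Substituting r = 0.0547 m, L = 0.198 m, θ = 151.6°: d²x/dθ² = +0.039563 m.
a = ω²·d²x/dθ² = (306.4)²·(+0.039563) = +3714.7 m/s²;  |a| = 3714.7 m/s².

3710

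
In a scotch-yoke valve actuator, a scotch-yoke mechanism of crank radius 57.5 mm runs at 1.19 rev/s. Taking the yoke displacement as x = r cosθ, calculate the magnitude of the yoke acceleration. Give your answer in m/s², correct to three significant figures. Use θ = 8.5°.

3.18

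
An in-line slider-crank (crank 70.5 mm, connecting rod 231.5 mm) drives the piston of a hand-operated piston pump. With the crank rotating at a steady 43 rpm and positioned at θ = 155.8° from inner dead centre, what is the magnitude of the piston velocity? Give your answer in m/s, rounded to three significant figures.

ω = 2π·43/60 = 4.503 rad/s
For an in-line slider-crank, x = r cosθ + √(L² − r² sin²θ), so v = −rω sinθ·[1 + r cosθ/√(L² − r² sin²θ)].
With r = 0.0705 m, L = 0.2315 m, θ = 155.8°: √(L² − r² sin²θ) = 0.22969 m.
v = −0.0705·4.503·0.40992·[1 + 0.0705·-0.91212/0.22969] = -0.093701 m/s.
|v| = 0.093701 m/s.

0.0937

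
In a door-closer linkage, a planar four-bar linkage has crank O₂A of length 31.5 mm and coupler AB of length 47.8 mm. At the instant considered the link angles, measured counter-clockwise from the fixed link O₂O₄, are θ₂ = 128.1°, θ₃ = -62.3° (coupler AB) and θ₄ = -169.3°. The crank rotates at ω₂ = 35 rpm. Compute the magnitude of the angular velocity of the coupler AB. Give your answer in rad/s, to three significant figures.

ω₂ = 3.665 rad/s (from 35 rpm).
Differentiating the loop-closure r₂e^{iθ₂}+r₃e^{iθ₃}=r₁+r₄e^{iθ₄} gives r₂ω₂e^{iθ₂}+r₃ω₃e^{iθ₃}=r₄ω₄e^{iθ₄}.
Eliminating the other unknown: ω₃ = r₂ω₂ sin(θ₄−θ₂) / [r₃ sin(θ₃−θ₄)].
Numerator sine = +0.88782; denominator sine = +0.95630.
Result = 0.0315·3.665·(+0.88782) / (0.0478·(+0.95630)) = +2.2424 rad/s; magnitude 2.2424 rad/s.

2.24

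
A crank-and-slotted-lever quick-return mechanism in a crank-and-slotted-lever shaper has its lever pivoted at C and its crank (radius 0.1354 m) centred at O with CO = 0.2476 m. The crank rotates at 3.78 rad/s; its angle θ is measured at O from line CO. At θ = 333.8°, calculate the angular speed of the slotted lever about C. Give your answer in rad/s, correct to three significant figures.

1.31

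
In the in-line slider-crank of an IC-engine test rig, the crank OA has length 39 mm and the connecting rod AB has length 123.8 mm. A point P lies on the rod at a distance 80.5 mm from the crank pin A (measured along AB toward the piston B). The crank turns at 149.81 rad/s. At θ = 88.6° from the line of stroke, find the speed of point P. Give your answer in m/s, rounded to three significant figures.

5.87

ω = 149.8 rad/s.  Crank-pin speed |V_A| = rω = 5.8426 m/s, perpendicular to OA.
Rod angle: sinφ = −(r/L) sinθ ⇒ φ = -18.357°; ω_rod = −rω cosθ/√(L²−r²sin²θ) = -1.2149 rad/s.
V_P = V_A + ω_rod × AP, with AP = 0.0805 m along the rod.
Components: V_Px = −rω sinθ − a·ω_rod·sinφ = -5.8716 m/s;  V_Py = rω cosθ + a·ω_rod·cosφ = +0.049927 m/s.
|V_P| = √(V_Px² + V_Py²) = 5.8719 m/s.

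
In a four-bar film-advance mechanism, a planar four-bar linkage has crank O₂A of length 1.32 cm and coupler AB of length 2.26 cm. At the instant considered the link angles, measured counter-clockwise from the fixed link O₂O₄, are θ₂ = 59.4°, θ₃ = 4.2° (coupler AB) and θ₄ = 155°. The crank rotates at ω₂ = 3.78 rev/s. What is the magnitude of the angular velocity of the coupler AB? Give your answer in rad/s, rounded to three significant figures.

ω₂ = 23.75 rad/s (from 3.78 rev/s).
Differentiating the loop-closure r₂e^{iθ₂}+r₃e^{iθ₃}=r₁+r₄e^{iθ₄} gives r₂ω₂e^{iθ₂}+r₃ω₃e^{iθ₃}=r₄ω₄e^{iθ₄}.
Eliminating the other unknown: ω₃ = r₂ω₂ sin(θ₄−θ₂) / [r₃ sin(θ₃−θ₄)].
Numerator sine = +0.99523; denominator sine = -0.48786.
Result = 0.0132·23.75·(+0.99523) / (0.0226·(-0.48786)) = -28.299 rad/s; magnitude 28.299 rad/s.

28.3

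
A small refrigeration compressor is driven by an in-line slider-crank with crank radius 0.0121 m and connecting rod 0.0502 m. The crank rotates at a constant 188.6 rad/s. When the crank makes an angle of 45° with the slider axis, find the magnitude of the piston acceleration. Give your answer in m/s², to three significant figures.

306

ω = 188.6 rad/s
x(θ) = r cosθ + √(L² − r² sin²θ); with ω constant, a = ω²·d²x/dθ².
d²x/dθ² = −r cosθ − r²(cos2θ)/√u − r⁴ sin²2θ/(4u^{3/2}),  u = L² − r² sin²θ = 0.00244684 m².
Substituting r = 0.0121 m, L = 0.0502 m, θ = 45°: d²x/dθ² = -0.0086003 m.
a = ω²·d²x/dθ² = (188.6)²·(-0.0086003) = -305.91 m/s²;  |a| = 305.91 m/s².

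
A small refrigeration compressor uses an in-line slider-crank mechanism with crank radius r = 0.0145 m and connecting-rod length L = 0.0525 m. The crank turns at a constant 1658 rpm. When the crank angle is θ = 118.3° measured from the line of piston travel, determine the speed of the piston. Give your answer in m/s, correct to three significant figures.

1.92

ω = 2π·1658/60 = 173.6 rad/s
For an in-line slider-crank, x = r cosθ + √(L² − r² sin²θ), so v = −rω sinθ·[1 + r cosθ/√(L² − r² sin²θ)].
With r = 0.0145 m, L = 0.0525 m, θ = 118.3°: √(L² − r² sin²θ) = 0.050924 m.
v = −0.0145·173.6·0.88048·[1 + 0.0145·-0.47409/0.050924] = -1.9174 m/s.
|v| = 1.9174 m/s.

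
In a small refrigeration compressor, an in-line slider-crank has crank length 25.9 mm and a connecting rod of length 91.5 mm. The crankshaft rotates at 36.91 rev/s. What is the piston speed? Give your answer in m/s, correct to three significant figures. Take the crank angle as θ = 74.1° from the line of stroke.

6.24

ω = 2π·36.9 = 231.9 rad/s
For an in-line slider-crank, x = r cosθ + √(L² − r² sin²θ), so v = −rω sinθ·[1 + r cosθ/√(L² − r² sin²θ)].
With r = 0.0259 m, L = 0.0915 m, θ = 74.1°: √(L² − r² sin²θ) = 0.088044 m.
v = −0.0259·231.9·0.96174·[1 + 0.0259·0.27396/0.088044] = -6.2423 m/s.
|v| = 6.2423 m/s.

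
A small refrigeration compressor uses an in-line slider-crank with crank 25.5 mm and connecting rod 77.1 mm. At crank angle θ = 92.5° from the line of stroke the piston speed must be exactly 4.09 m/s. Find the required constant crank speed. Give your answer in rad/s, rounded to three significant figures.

163

For an in-line slider-crank, |v_piston| = rω|sinθ|·[1 + r cosθ/√(L² − r² sin²θ)].
With r = 0.0255 m, L = 0.0771 m, θ = 92.5°: the bracketed kinematic factor |dx/dθ| = 0.025086 m.
ω = v/|dx/dθ| = 4.09/0.025086 = 163.04 rad/s.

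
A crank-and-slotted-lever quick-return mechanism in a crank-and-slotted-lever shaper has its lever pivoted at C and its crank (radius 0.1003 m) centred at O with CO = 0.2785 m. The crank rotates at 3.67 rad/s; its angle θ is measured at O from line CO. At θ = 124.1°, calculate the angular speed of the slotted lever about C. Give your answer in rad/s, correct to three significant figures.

0.365

ω = 3.67 rad/s
Crank pin A relative to C: A = (d + r cosθ, r sinθ); lever angle φ = atan2(r sinθ, d + r cosθ).
Differentiating tanφ: φ̇ = rω(d cosθ + r)/(d² + r² + 2dr cosθ).
d² + r² + 2dr cosθ = |CA|² = 0.0563011 m²;  d cosθ + r = -0.055838 m.
|ω_lever| = |0.1003·3.67·-0.055838| / 0.0563011 = 0.36507 rad/s.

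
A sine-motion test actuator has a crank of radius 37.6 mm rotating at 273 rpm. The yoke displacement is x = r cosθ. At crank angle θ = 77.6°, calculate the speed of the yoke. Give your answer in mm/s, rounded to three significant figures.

1050

ω = 28.59 rad/s (from 273 rpm).
x = r cosθ ⇒ ẋ = −rω sinθ.
|v| = rω|sinθ| = 0.0376·28.59·|sin 77.6°| = 1.0499 m/s = 1049.9 mm/s.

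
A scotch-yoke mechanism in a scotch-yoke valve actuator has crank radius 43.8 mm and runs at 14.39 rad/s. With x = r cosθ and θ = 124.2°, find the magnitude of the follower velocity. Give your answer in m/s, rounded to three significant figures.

0.521

ω = 14.39 rad/s
x = r cosθ ⇒ ẋ = −rω sinθ.
|v| = rω|sinθ| = 0.0438·14.39·|sin 124.2°| = 0.52129 m/s.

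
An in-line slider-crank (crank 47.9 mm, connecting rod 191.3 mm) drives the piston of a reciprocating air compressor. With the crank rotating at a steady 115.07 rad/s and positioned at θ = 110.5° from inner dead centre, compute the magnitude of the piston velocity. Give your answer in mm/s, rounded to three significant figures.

4700

ω = 115.1 rad/s
For an in-line slider-crank, x = r cosθ + √(L² − r² sin²θ), so v = −rω sinθ·[1 + r cosθ/√(L² − r² sin²θ)].
With r = 0.0479 m, L = 0.1913 m, θ = 110.5°: √(L² − r² sin²θ) = 0.18596 m.
v = −0.0479·115.1·0.93667·[1 + 0.0479·-0.35021/0.18596] = -4.6971 m/s.
|v| = 4.6971 m/s = 4697.1 mm/s.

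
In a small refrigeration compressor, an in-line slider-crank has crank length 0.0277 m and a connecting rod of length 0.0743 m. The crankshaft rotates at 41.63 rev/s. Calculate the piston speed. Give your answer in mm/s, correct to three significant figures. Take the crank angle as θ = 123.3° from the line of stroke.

4750

ω = 2π·41.6 = 261.6 rad/s
For an in-line slider-crank, x = r cosθ + √(L² − r² sin²θ), so v = −rω sinθ·[1 + r cosθ/√(L² − r² sin²θ)].
With r = 0.0277 m, L = 0.0743 m, θ = 123.3°: √(L² − r² sin²θ) = 0.070601 m.
v = −0.0277·261.6·0.83581·[1 + 0.0277·-0.54902/0.070601] = -4.7513 m/s.
|v| = 4.7513 m/s = 4751.3 mm/s.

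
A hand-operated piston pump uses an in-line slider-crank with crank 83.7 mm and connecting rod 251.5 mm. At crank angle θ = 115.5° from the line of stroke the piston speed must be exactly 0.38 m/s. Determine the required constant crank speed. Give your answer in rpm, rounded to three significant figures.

For an in-line slider-crank, |v_piston| = rω|sinθ|·[1 + r cosθ/√(L² − r² sin²θ)].
With r = 0.0837 m, L = 0.2515 m, θ = 115.5°: the bracketed kinematic factor |dx/dθ| = 0.064198 m.
ω = v/|dx/dθ| = 0.38/0.064198 = 5.9192 rad/s.
N = 60ω/(2π) = 56.524 rpm.

56.5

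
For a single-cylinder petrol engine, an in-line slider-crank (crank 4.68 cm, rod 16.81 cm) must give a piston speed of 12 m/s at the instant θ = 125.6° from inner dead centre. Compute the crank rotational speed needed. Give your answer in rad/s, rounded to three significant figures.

378

For an in-line slider-crank, |v_piston| = rω|sinθ|·[1 + r cosθ/√(L² − r² sin²θ)].
With r = 0.0468 m, L = 0.1681 m, θ = 125.6°: the bracketed kinematic factor |dx/dθ| = 0.031722 m.
ω = v/|dx/dθ| = 12/0.031722 = 378.29 rad/s.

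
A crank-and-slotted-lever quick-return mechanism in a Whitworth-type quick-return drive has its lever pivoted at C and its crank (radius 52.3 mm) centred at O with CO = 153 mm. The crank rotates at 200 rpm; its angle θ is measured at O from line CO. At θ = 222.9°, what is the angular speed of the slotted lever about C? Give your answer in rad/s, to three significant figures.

ω = 20.94 rad/s (from 200 rpm).
Crank pin A relative to C: A = (d + r cosθ, r sinθ); lever angle φ = atan2(r sinθ, d + r cosθ).
Differentiating tanφ: φ̇ = rω(d cosθ + r)/(d² + r² + 2dr cosθ).
d² + r² + 2dr cosθ = |CA|² = 0.0144208 m²;  d cosθ + r = -0.059779 m.
|ω_lever| = |0.0523·20.94·-0.059779| / 0.0144208 = 4.5407 rad/s.

4.54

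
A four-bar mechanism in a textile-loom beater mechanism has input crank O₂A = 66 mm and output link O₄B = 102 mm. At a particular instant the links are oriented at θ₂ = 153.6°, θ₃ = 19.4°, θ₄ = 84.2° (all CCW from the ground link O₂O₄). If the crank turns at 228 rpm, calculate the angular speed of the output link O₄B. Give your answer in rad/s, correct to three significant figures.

ω₂ = 23.88 rad/s (from 228 rpm).
Differentiating the loop-closure r₂e^{iθ₂}+r₃e^{iθ₃}=r₁+r₄e^{iθ₄} gives r₂ω₂e^{iθ₂}+r₃ω₃e^{iθ₃}=r₄ω₄e^{iθ₄}.
Eliminating the other unknown: ω₄ = r₂ω₂ sin(θ₂−θ₃) / [r₄ sin(θ₄−θ₃)].
Numerator sine = +0.71691; denominator sine = +0.90483.
Result = 0.066·23.88·(+0.71691) / (0.102·(+0.90483)) = +12.241 rad/s; magnitude 12.241 rad/s.

12.2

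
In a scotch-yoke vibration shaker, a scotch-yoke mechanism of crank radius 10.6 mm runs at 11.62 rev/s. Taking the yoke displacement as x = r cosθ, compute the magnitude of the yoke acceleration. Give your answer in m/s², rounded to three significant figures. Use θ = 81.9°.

7.96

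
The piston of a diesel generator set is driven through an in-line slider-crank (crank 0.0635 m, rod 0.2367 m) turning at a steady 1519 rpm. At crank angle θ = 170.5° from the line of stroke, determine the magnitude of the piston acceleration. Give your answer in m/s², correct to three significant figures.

1180

ω = 2π·1519/60 = 159.1 rad/s
x(θ) = r cosθ + √(L² − r² sin²θ); with ω constant, a = ω²·d²x/dθ².
d²x/dθ² = −r cosθ − r²(cos2θ)/√u − r⁴ sin²2θ/(4u^{3/2}),  u = L² − r² sin²θ = 0.055917 m².
Substituting r = 0.0635 m, L = 0.2367 m, θ = 170.5°: d²x/dθ² = +0.046474 m.
a = ω²·d²x/dθ² = (159.1)²·(+0.046474) = +1175.9 m/s²;  |a| = 1175.9 m/s².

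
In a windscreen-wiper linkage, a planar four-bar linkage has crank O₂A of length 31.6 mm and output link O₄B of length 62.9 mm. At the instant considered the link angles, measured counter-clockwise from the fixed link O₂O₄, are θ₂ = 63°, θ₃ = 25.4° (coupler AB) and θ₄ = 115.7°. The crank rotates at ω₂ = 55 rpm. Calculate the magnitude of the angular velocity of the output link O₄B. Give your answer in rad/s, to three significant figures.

1.77

ω₂ = 5.76 rad/s (from 55 rpm).
Differentiating the loop-closure r₂e^{iθ₂}+r₃e^{iθ₃}=r₁+r₄e^{iθ₄} gives r₂ω₂e^{iθ₂}+r₃ω₃e^{iθ₃}=r₄ω₄e^{iθ₄}.
Eliminating the other unknown: ω₄ = r₂ω₂ sin(θ₂−θ₃) / [r₄ sin(θ₄−θ₃)].
Numerator sine = +0.61015; denominator sine = +0.99999.
Result = 0.0316·5.76·(+0.61015) / (0.0629·(+0.99999)) = +1.7655 rad/s; magnitude 1.7655 rad/s.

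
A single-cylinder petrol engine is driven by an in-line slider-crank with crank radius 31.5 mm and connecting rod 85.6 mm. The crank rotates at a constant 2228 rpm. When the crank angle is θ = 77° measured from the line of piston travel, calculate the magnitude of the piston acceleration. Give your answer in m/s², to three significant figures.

217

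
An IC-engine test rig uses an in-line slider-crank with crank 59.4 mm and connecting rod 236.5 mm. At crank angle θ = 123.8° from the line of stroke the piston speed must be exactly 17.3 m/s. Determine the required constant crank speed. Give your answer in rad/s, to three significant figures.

409

For an in-line slider-crank, |v_piston| = rω|sinθ|·[1 + r cosθ/√(L² − r² sin²θ)].
With r = 0.0594 m, L = 0.2365 m, θ = 123.8°: the bracketed kinematic factor |dx/dθ| = 0.042308 m.
ω = v/|dx/dθ| = 17.3/0.042308 = 408.9 rad/s.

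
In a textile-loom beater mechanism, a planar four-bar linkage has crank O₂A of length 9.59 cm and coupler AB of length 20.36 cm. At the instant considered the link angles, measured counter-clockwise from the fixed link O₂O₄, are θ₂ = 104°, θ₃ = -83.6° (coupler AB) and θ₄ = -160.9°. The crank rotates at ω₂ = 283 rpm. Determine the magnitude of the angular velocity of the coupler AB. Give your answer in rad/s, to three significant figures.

14.3

ω₂ = 29.64 rad/s (from 283 rpm).
Differentiating the loop-closure r₂e^{iθ₂}+r₃e^{iθ₃}=r₁+r₄e^{iθ₄} gives r₂ω₂e^{iθ₂}+r₃ω₃e^{iθ₃}=r₄ω₄e^{iθ₄}.
Eliminating the other unknown: ω₃ = r₂ω₂ sin(θ₄−θ₂) / [r₃ sin(θ₃−θ₄)].
Numerator sine = +0.99604; denominator sine = +0.97553.
Result = 0.0959·29.64·(+0.99604) / (0.2036·(+0.97553)) = +14.252 rad/s; magnitude 14.252 rad/s.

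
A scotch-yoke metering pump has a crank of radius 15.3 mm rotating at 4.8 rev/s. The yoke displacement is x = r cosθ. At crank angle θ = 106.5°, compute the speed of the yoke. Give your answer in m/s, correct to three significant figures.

0.442

ω = 30.16 rad/s (from 4.8 rev/s).
x = r cosθ ⇒ ẋ = −rω sinθ.
|v| = rω|sinθ| = 0.0153·30.16·|sin 106.5°| = 0.44244 m/s.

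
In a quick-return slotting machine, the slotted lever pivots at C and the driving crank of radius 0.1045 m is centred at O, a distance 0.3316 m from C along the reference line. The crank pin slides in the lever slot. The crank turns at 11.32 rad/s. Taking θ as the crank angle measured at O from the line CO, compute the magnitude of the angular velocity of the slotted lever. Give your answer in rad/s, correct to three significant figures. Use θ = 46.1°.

2.34

ω = 11.32 rad/s
Crank pin A relative to C: A = (d + r cosθ, r sinθ); lever angle φ = atan2(r sinθ, d + r cosθ).
Differentiating tanφ: φ̇ = rω(d cosθ + r)/(d² + r² + 2dr cosθ).
d² + r² + 2dr cosθ = |CA|² = 0.168935 m²;  d cosθ + r = +0.33443 m.
|ω_lever| = |0.1045·11.32·+0.33443| / 0.168935 = 2.3418 rad/s.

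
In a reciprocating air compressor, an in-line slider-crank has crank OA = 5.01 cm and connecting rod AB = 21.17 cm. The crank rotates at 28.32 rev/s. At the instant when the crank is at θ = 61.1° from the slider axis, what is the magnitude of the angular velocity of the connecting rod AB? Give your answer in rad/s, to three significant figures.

20.8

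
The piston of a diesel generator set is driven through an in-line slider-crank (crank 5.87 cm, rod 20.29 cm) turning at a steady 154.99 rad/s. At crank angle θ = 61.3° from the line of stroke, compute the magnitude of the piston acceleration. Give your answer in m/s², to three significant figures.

ω = 155 rad/s
x(θ) = r cosθ + √(L² − r² sin²θ); with ω constant, a = ω²·d²x/dθ².
d²x/dθ² = −r cosθ − r²(cos2θ)/√u − r⁴ sin²2θ/(4u^{3/2}),  u = L² − r² sin²θ = 0.0385173 m².
Substituting r = 0.0587 m, L = 0.2029 m, θ = 61.3°: d²x/dθ² = -0.019009 m.
a = ω²·d²x/dθ² = (155)²·(-0.019009) = -456.62 m/s²;  |a| = 456.62 m/s².

457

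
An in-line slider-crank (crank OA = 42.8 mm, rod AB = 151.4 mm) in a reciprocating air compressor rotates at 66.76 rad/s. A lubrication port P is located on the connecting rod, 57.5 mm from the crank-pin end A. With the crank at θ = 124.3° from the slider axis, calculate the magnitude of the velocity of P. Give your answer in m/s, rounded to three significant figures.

ω = 66.76 rad/s.  Crank-pin speed |V_A| = rω = 2.8573 m/s, perpendicular to OA.
Rod angle: sinφ = −(r/L) sinθ ⇒ φ = -13.505°; ω_rod = −rω cosθ/√(L²−r²sin²θ) = +10.938 rad/s.
V_P = V_A + ω_rod × AP, with AP = 0.0575 m along the rod.
Components: V_Px = −rω sinθ − a·ω_rod·sinφ = -2.2136 m/s;  V_Py = rω cosθ + a·ω_rod·cosφ = -0.99865 m/s.
|V_P| = √(V_Px² + V_Py²) = 2.4284 m/s.

2.43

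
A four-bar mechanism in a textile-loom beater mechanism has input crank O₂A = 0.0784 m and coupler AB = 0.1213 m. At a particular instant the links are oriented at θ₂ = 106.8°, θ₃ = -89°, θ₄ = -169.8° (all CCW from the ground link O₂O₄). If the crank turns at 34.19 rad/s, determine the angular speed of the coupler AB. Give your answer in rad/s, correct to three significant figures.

ω₂ = 34.19 rad/s
Differentiating the loop-closure r₂e^{iθ₂}+r₃e^{iθ₃}=r₁+r₄e^{iθ₄} gives r₂ω₂e^{iθ₂}+r₃ω₃e^{iθ₃}=r₄ω₄e^{iθ₄}.
Eliminating the other unknown: ω₃ = r₂ω₂ sin(θ₄−θ₂) / [r₃ sin(θ₃−θ₄)].
Numerator sine = +0.99337; denominator sine = +0.98714.
Result = 0.0784·34.19·(+0.99337) / (0.1213·(+0.98714)) = +22.238 rad/s; magnitude 22.238 rad/s.

22.2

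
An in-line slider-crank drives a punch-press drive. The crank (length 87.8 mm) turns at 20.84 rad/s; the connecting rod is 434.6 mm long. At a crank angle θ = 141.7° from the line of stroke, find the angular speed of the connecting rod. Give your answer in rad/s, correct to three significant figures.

3.33

ω = 20.84 rad/s
The rod makes angle φ with the slider axis where L sinφ = r sinθ; differentiating, L cosφ·φ̇ = r ω cosθ.
L cosφ = √(L² − r² sin²θ) = 0.43118 m.
|ω_rod| = r ω |cosθ| / √(L² − r² sin²θ) = 0.0878·20.84·0.78478/0.43118 = 3.3303 rad/s.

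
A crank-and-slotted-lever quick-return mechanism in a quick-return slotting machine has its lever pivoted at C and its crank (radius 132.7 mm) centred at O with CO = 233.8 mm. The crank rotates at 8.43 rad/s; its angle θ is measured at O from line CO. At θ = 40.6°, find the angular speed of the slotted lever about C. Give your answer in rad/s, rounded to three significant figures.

2.91

ω = 8.43 rad/s
Crank pin A relative to C: A = (d + r cosθ, r sinθ); lever angle φ = atan2(r sinθ, d + r cosθ).
Differentiating tanφ: φ̇ = rω(d cosθ + r)/(d² + r² + 2dr cosθ).
d² + r² + 2dr cosθ = |CA|² = 0.119385 m²;  d cosθ + r = +0.31022 m.
|ω_lever| = |0.1327·8.43·+0.31022| / 0.119385 = 2.9068 rad/s.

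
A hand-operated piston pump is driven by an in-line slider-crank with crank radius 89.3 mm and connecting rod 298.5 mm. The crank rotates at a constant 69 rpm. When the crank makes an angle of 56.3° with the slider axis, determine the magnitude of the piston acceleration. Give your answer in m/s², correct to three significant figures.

ω = 2π·69/60 = 7.226 rad/s
x(θ) = r cosθ + √(L² − r² sin²θ); with ω constant, a = ω²·d²x/dθ².
d²x/dθ² = −r cosθ − r²(cos2θ)/√u − r⁴ sin²2θ/(4u^{3/2}),  u = L² − r² sin²θ = 0.0835827 m².
Substituting r = 0.0893 m, L = 0.2985 m, θ = 56.3°: d²x/dθ² = -0.039508 m.
a = ω²·d²x/dθ² = (7.226)²·(-0.039508) = -2.0627 m/s²;  |a| = 2.0627 m/s².

2.06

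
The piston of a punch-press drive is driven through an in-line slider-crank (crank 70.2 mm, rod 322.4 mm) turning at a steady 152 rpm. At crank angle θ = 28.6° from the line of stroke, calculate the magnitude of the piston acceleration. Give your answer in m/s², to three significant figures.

17.8

ω = 2π·152/60 = 15.92 rad/s
x(θ) = r cosθ + √(L² − r² sin²θ); with ω constant, a = ω²·d²x/dθ².
d²x/dθ² = −r cosθ − r²(cos2θ)/√u − r⁴ sin²2θ/(4u^{3/2}),  u = L² − r² sin²θ = 0.102813 m².
Substituting r = 0.0702 m, L = 0.3224 m, θ = 28.6°: d²x/dθ² = -0.07009 m.
a = ω²·d²x/dθ² = (15.92)²·(-0.07009) = -17.758 m/s²;  |a| = 17.758 m/s².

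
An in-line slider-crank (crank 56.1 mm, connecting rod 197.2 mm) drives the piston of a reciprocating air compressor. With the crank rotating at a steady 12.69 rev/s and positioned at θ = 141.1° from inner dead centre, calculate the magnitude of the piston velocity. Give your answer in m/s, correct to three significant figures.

2.18

ω = 2π·12.7 = 79.73 rad/s
For an in-line slider-crank, x = r cosθ + √(L² − r² sin²θ), so v = −rω sinθ·[1 + r cosθ/√(L² − r² sin²θ)].
With r = 0.0561 m, L = 0.1972 m, θ = 141.1°: √(L² − r² sin²θ) = 0.19403 m.
v = −0.0561·79.73·0.62796·[1 + 0.0561·-0.77824/0.19403] = -2.1769 m/s.
|v| = 2.1769 m/s.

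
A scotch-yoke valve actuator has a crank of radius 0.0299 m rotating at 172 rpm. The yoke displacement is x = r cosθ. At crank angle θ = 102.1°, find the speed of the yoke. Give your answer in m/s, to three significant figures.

ω = 18.01 rad/s (from 172 rpm).
x = r cosθ ⇒ ẋ = −rω sinθ.
|v| = rω|sinθ| = 0.0299·18.01·|sin 102.1°| = 0.52659 m/s.

0.527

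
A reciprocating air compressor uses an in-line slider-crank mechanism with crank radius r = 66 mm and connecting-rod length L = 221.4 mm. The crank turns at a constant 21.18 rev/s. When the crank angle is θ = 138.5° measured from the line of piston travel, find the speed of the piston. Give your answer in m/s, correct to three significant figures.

ω = 2π·21.2 = 133.1 rad/s
For an in-line slider-crank, x = r cosθ + √(L² − r² sin²θ), so v = −rω sinθ·[1 + r cosθ/√(L² − r² sin²θ)].
With r = 0.066 m, L = 0.2214 m, θ = 138.5°: √(L² − r² sin²θ) = 0.21704 m.
v = −0.066·133.1·0.66262·[1 + 0.066·-0.74896/0.21704] = -4.4944 m/s.
|v| = 4.4944 m/s.

4.49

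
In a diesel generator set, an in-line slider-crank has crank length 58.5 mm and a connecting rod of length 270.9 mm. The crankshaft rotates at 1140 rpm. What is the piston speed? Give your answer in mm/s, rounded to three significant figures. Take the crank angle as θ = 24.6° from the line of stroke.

ω = 2π·1140/60 = 119.4 rad/s
For an in-line slider-crank, x = r cosθ + √(L² − r² sin²θ), so v = −rω sinθ·[1 + r cosθ/√(L² − r² sin²θ)].
With r = 0.0585 m, L = 0.2709 m, θ = 24.6°: √(L² − r² sin²θ) = 0.2698 m.
v = −0.0585·119.4·0.41628·[1 + 0.0585·0.90924/0.2698] = -3.4803 m/s.
|v| = 3.4803 m/s = 3480.3 mm/s.

3480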